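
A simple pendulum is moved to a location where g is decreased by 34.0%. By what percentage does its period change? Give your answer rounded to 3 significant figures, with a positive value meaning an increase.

23.1%

T ∝ 1/√g, so T'/T = 1/√(0.6600) = 1.231.
Percentage change in T = (1.231 − 1) × 100% = 23.1%.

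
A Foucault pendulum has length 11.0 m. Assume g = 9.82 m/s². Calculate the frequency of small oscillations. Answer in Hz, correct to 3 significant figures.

0.150 Hz

T = 2π√(L/g) = 2π√(11.0/9.82) = 6.650 s, so f = 1/T = 0.150 Hz.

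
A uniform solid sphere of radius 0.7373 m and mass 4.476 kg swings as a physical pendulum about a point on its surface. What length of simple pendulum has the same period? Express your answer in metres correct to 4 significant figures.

The equivalent simple-pendulum length is L_eq = I/(md), where I is about the pivot and d = 0.73730 m.
I_cm = (2/5)mR² = 0.97328 kg·m², so I = I_cm + md² = 0.97328 + 2.4332 = 3.4065 kg·m².
L_eq = 3.4065/(4.476 × 0.73730) = 1.032 m.

1.032 m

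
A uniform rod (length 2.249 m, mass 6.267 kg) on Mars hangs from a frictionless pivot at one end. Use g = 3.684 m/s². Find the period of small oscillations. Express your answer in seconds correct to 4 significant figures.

For a physical pendulum T = 2π√(I/(mgd)), with d = 1.1245 m from pivot to centre of mass.
I_cm = mL²/12 = 6.267 × 2.249²/12 = 2.6415 kg·m²; I = I_cm + md² = 2.6415 + 6.267 × 1.1245² = 10.566 kg·m².
T = 2π√(10.566/(6.267 × 3.684 × 1.1245)) = 4.008 s.

4.008 s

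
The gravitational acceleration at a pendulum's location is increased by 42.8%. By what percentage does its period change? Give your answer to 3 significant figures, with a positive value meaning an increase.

T ∝ 1/√g, so T'/T = 1/√(1.428) = 0.8368.
Percentage change in T = (0.8368 − 1) × 100% = -16.3%.

-16.3%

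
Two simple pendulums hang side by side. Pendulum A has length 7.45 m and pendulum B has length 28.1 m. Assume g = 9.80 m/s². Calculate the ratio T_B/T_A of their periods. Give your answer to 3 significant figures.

T ∝ √L, so T_B/T_A = √(L_B/L_A) = √(28.1/7.45) = 1.94.

1.94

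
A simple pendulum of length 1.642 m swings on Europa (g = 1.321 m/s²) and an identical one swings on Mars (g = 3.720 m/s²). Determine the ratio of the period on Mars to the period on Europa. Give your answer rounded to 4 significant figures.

0.5959

T ∝ 1/√g, so T₂/T₁ = √(g₁/g₂) = √(1.321/3.720) = 0.5959.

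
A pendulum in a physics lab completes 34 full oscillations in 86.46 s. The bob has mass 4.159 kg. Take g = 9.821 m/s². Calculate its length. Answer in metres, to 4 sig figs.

1.609 m

T = 86.46/34 = 2.5429 s.
From T = 2π√(L/g), L = gT²/(4π²) = 9.821 × 2.5429²/(4π²) = 1.609 m.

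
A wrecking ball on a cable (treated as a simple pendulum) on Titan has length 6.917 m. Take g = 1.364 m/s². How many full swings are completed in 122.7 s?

8

T = 2π√(L/g) = 2π√(6.917/1.364) = 14.149 s.
Number of complete oscillations = ⌊122.7/14.149⌋ = ⌊8.6719⌋ = 8.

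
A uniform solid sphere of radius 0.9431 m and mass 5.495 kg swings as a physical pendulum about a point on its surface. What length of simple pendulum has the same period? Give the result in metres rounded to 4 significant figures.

1.320 m

The equivalent simple-pendulum length is L_eq = I/(md), where I is about the pivot and d = 0.94310 m.
I_cm = (2/5)mR² = 1.9550 kg·m², so I = I_cm + md² = 1.9550 + 4.8875 = 6.8424 kg·m².
L_eq = 6.8424/(5.495 × 0.94310) = 1.320 m.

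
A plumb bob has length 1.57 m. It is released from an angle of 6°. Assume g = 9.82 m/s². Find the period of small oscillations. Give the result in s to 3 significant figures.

T = 2π√(L/g) = 2π√(1.57/9.82) = 2π × 0.3998 = 2.51 s.

2.51 s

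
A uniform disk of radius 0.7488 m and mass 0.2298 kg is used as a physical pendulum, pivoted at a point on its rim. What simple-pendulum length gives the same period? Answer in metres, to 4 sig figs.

The equivalent simple-pendulum length is L_eq = I/(md), where I is about the pivot and d = 0.74880 m.
I_cm = ½mR² = 0.064425 kg·m², so I = I_cm + md² = 0.064425 + 0.12885 = 0.19327 kg·m².
L_eq = 0.19327/(0.2298 × 0.74880) = 1.123 m.

1.123 m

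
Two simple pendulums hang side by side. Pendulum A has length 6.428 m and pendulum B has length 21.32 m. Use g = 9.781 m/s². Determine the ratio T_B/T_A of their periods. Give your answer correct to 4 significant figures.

T ∝ √L, so T_B/T_A = √(L_B/L_A) = √(21.32/6.428) = 1.821.

1.821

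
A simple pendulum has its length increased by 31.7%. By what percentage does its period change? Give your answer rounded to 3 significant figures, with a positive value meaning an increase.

T ∝ √L, so T'/T = √(1.317) = 1.148.
Percentage change in T = (1.148 − 1) × 100% = 14.8%.

14.8%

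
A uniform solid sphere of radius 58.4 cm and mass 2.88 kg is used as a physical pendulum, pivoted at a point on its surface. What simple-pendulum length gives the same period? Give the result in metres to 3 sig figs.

The equivalent simple-pendulum length is L_eq = I/(md), where I is about the pivot and d = 0.5840 m.
I_cm = (2/5)mR² = 0.3929 kg·m², so I = I_cm + md² = 0.3929 + 0.9822 = 1.375 kg·m².
L_eq = 1.375/(2.88 × 0.5840) = 0.818 m.

0.818 m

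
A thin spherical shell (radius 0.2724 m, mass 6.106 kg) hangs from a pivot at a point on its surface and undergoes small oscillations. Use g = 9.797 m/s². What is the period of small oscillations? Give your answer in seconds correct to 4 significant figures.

1.353 s

I_cm = (2/3)mr² = 0.30205 kg·m². The pivot is at distance d = 0.2724 m from the centre of mass.
By the parallel-axis theorem, I = I_cm + md² = 0.30205 + 0.45308 = 0.75513 kg·m².
T = 2π√(I/(mgd)) = 2π√(0.75513/(6.106 × 9.797 × 0.2724)) = 1.353 s.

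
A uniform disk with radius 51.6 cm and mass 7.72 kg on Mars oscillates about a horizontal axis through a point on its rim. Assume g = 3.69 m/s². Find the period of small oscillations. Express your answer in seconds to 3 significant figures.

I_cm = ½mr² = 1.028 kg·m². The pivot is at distance d = 0.516 m from the centre of mass.
By the parallel-axis theorem, I = I_cm + md² = 1.028 + 2.055 = 3.083 kg·m².
T = 2π√(I/(mgd)) = 2π√(3.083/(7.72 × 3.69 × 0.516)) = 2.88 s.

2.88 s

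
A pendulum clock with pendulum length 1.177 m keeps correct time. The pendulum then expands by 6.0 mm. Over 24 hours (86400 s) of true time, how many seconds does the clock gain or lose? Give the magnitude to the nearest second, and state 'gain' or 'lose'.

lose 219 s

T ∝ √L, so T'/T = √(1.18300/1.177) = 1.00255.
In 86400 s of true time the clock registers 86400/1.00255 = 86180.6 s, so it loses 219 s.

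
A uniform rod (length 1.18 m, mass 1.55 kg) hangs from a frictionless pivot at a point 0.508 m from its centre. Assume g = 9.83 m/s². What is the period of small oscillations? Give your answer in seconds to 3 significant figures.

1.72 s

For a physical pendulum T = 2π√(I/(mgd)), with d = 0.5080 m from pivot to centre of mass.
I_cm = mL²/12 = 1.55 × 1.18²/12 = 0.1799 kg·m²; I = I_cm + md² = 0.1799 + 1.55 × 0.5080² = 0.5799 kg·m².
T = 2π√(0.5799/(1.55 × 9.83 × 0.5080)) = 1.72 s.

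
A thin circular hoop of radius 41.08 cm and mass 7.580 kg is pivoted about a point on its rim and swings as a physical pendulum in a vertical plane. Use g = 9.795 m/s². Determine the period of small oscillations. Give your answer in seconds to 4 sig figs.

I_cm = mr² = 1.2792 kg·m². The pivot is at distance d = 0.4108 m from the centre of mass.
By the parallel-axis theorem, I = I_cm + md² = 1.2792 + 1.2792 = 2.5584 kg·m².
T = 2π√(I/(mgd)) = 2π√(2.5584/(7.580 × 9.795 × 0.4108)) = 1.820 s.

1.820 s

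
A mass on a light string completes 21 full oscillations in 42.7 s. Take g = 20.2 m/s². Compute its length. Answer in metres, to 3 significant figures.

T = 42.7/21 = 2.033 s.
From T = 2π√(L/g), L = gT²/(4π²) = 20.2 × 2.033²/(4π²) = 2.12 m.

2.12 m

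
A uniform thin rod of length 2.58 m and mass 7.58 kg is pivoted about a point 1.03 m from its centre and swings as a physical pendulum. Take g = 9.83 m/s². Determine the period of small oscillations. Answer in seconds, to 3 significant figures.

For a physical pendulum T = 2π√(I/(mgd)), with d = 1.030 m from pivot to centre of mass.
I_cm = mL²/12 = 7.58 × 2.58²/12 = 4.205 kg·m²; I = I_cm + md² = 4.205 + 7.58 × 1.030² = 12.25 kg·m².
T = 2π√(12.25/(7.58 × 9.83 × 1.030)) = 2.51 s.

2.51 s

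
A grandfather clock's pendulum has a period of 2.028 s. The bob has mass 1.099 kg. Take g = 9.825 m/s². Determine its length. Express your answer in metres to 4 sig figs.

From T = 2π√(L/g), L = gT²/(4π²) = 9.825 × 2.0280²/(4π²) = 1.024 m.

1.024 m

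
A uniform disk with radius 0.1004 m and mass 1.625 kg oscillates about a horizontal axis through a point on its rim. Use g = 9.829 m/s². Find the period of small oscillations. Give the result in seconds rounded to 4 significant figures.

0.7777 s

I_cm = ½mr² = 0.0081901 kg·m². The pivot is at distance d = 0.1004 m from the centre of mass.
By the parallel-axis theorem, I = I_cm + md² = 0.0081901 + 0.016380 = 0.024570 kg·m².
T = 2π√(I/(mgd)) = 2π√(0.024570/(1.625 × 9.829 × 0.1004)) = 0.7777 s.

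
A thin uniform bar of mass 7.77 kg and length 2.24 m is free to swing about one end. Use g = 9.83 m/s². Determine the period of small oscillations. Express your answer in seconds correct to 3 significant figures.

For a physical pendulum T = 2π√(I/(mgd)), with d = 1.120 m from pivot to centre of mass.
I_cm = mL²/12 = 7.77 × 2.24²/12 = 3.249 kg·m²; I = I_cm + md² = 3.249 + 7.77 × 1.120² = 13.00 kg·m².
T = 2π√(13.00/(7.77 × 9.83 × 1.120)) = 2.45 s.

2.45 s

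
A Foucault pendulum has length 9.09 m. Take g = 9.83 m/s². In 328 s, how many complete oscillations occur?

T = 2π√(L/g) = 2π√(9.09/9.83) = 6.042 s.
Number of complete oscillations = ⌊328/6.042⌋ = ⌊54.29⌋ = 54.

54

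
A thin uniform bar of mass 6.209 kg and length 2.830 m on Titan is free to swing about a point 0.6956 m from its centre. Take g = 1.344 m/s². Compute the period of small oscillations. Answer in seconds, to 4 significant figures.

For a physical pendulum T = 2π√(I/(mgd)), with d = 0.69560 m from pivot to centre of mass.
I_cm = mL²/12 = 6.209 × 2.830²/12 = 4.1439 kg·m²; I = I_cm + md² = 4.1439 + 6.209 × 0.69560² = 7.1482 kg·m².
T = 2π√(7.1482/(6.209 × 1.344 × 0.69560)) = 6.973 s.

6.973 s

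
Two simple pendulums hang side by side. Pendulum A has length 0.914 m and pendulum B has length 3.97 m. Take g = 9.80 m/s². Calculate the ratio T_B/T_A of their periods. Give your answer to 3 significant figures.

2.08

T ∝ √L, so T_B/T_A = √(L_B/L_A) = √(3.97/0.914) = 2.08.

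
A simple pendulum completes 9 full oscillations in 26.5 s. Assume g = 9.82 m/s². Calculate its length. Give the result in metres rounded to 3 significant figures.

T = 26.5/9 = 2.944 s.
From T = 2π√(L/g), L = gT²/(4π²) = 9.82 × 2.944²/(4π²) = 2.16 m.

2.16 m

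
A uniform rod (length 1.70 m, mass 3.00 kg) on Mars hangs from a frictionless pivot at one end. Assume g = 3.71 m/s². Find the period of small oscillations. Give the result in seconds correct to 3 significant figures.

3.47 s

For a physical pendulum T = 2π√(I/(mgd)), with d = 0.8500 m from pivot to centre of mass.
I_cm = mL²/12 = 3.00 × 1.70²/12 = 0.7225 kg·m²; I = I_cm + md² = 0.7225 + 3.00 × 0.8500² = 2.890 kg·m².
T = 2π√(2.890/(3.00 × 3.71 × 0.8500)) = 3.47 s.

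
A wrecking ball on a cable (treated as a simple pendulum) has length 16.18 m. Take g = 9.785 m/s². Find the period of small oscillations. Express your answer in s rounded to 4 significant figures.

T = 2π√(L/g) = 2π√(16.18/9.785) = 2π × 1.2859 = 8.080 s.

8.080 s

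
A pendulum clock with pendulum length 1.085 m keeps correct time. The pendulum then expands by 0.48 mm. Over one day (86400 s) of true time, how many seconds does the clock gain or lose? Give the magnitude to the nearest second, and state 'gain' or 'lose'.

lose 19 s

T ∝ √L, so T'/T = √(1.08548/1.085) = 1.00022.
In 86400 s of true time the clock registers 86400/1.00022 = 86380.9 s, so it loses 19 s.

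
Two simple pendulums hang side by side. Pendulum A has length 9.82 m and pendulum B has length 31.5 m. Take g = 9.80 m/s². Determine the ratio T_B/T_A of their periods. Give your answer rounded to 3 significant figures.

1.79

T ∝ √L, so T_B/T_A = √(L_B/L_A) = √(31.5/9.82) = 1.79.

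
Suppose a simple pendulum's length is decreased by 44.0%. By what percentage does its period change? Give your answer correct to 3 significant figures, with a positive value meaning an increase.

T ∝ √L, so T'/T = √(0.5600) = 0.7483.
Percentage change in T = (0.7483 − 1) × 100% = -25.2%.

-25.2%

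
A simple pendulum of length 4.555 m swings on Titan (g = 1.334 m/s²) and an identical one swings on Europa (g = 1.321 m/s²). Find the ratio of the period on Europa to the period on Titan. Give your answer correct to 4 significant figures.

1.005

T ∝ 1/√g, so T₂/T₁ = √(g₁/g₂) = √(1.334/1.321) = 1.005.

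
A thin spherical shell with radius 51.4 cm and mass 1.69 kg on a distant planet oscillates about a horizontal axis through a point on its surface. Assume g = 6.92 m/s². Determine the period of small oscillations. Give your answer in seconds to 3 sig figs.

2.21 s

I_cm = (2/3)mr² = 0.2977 kg·m². The pivot is at distance d = 0.514 m from the centre of mass.
By the parallel-axis theorem, I = I_cm + md² = 0.2977 + 0.4465 = 0.7442 kg·m².
T = 2π√(I/(mgd)) = 2π√(0.7442/(1.69 × 6.92 × 0.514)) = 2.21 s.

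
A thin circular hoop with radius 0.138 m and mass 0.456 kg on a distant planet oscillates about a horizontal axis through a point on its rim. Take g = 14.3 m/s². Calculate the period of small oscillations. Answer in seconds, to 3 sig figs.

0.873 s

I_cm = mr² = 0.008684 kg·m². The pivot is at distance d = 0.138 m from the centre of mass.
By the parallel-axis theorem, I = I_cm + md² = 0.008684 + 0.008684 = 0.01737 kg·m².
T = 2π√(I/(mgd)) = 2π√(0.01737/(0.456 × 14.3 × 0.138)) = 0.873 s.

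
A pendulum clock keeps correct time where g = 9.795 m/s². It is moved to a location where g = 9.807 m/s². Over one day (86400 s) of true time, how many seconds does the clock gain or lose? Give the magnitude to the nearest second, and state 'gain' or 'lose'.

gain 53 s

The clock's period scales as T ∝ 1/√g, so T'/T = √(9.795/9.807) = 0.999388.
In 86400 s of true time the clock registers 86400/0.999388 = 86452.9 s, so it gains 53 s.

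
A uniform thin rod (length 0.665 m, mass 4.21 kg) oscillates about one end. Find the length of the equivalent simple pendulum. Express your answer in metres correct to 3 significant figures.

0.443 m

The equivalent simple-pendulum length is L_eq = I/(md), where I is about the pivot and d = 0.3325 m.
I_cm = (1/12)mL² = 0.1551 kg·m², so I = I_cm + md² = 0.1551 + 0.4654 = 0.6206 kg·m².
L_eq = 0.6206/(4.21 × 0.3325) = 0.443 m.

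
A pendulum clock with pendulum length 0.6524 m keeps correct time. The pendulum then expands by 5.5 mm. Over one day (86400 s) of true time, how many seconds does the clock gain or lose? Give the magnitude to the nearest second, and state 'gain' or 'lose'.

T ∝ √L, so T'/T = √(0.65790/0.6524) = 1.00421.
In 86400 s of true time the clock registers 86400/1.00421 = 86038.1 s, so it loses 362 s.

lose 362 s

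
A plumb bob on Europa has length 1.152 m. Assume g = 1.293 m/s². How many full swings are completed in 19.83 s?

3

T = 2π√(L/g) = 2π√(1.152/1.293) = 5.9307 s.
Number of complete oscillations = ⌊19.83/5.9307⌋ = ⌊3.3436⌋ = 3.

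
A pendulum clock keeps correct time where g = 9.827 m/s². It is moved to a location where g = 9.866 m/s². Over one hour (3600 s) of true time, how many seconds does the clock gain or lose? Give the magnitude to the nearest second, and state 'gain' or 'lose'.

gain 7 s

The clock's period scales as T ∝ 1/√g, so T'/T = √(9.827/9.866) = 0.998022.
In 3600 s of true time the clock registers 3600/0.998022 = 3607.1 s, so it gains 7 s.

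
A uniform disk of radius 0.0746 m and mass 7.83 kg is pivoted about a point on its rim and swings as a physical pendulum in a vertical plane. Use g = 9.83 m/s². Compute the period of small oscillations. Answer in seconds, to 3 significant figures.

I_cm = ½mr² = 0.02179 kg·m². The pivot is at distance d = 0.0746 m from the centre of mass.
By the parallel-axis theorem, I = I_cm + md² = 0.02179 + 0.04358 = 0.06536 kg·m².
T = 2π√(I/(mgd)) = 2π√(0.06536/(7.83 × 9.83 × 0.0746)) = 0.670 s.

0.670 s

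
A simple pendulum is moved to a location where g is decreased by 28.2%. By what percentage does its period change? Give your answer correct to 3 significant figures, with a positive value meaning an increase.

T ∝ 1/√g, so T'/T = 1/√(0.7180) = 1.180.
Percentage change in T = (1.180 − 1) × 100% = 18.0%.

18.0%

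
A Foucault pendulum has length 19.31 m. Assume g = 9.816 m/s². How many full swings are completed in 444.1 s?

T = 2π√(L/g) = 2π√(19.31/9.816) = 8.8126 s.
Number of complete oscillations = ⌊444.1/8.8126⌋ = ⌊50.394⌋ = 50.

50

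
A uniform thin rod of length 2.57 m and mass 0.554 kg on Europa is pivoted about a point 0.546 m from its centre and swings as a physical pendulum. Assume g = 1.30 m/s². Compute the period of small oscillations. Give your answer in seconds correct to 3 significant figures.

For a physical pendulum T = 2π√(I/(mgd)), with d = 0.5460 m from pivot to centre of mass.
I_cm = mL²/12 = 0.554 × 2.57²/12 = 0.3049 kg·m²; I = I_cm + md² = 0.3049 + 0.554 × 0.5460² = 0.4701 kg·m².
T = 2π√(0.4701/(0.554 × 1.30 × 0.5460)) = 6.87 s.

6.87 s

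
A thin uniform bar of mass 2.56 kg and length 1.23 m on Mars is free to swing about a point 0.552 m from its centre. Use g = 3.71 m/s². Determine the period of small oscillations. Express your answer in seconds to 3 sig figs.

2.88 s

For a physical pendulum T = 2π√(I/(mgd)), with d = 0.5520 m from pivot to centre of mass.
I_cm = mL²/12 = 2.56 × 1.23²/12 = 0.3228 kg·m²; I = I_cm + md² = 0.3228 + 2.56 × 0.5520² = 1.103 kg·m².
T = 2π√(1.103/(2.56 × 3.71 × 0.5520)) = 2.88 s.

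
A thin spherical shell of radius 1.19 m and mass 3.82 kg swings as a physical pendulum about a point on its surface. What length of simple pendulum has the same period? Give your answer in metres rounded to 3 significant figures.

The equivalent simple-pendulum length is L_eq = I/(md), where I is about the pivot and d = 1.190 m.
I_cm = (2/3)mR² = 3.606 kg·m², so I = I_cm + md² = 3.606 + 5.410 = 9.016 kg·m².
L_eq = 9.016/(3.82 × 1.190) = 1.98 m.

1.98 m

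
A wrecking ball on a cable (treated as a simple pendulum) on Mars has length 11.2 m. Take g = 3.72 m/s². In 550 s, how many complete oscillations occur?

50

T = 2π√(L/g) = 2π√(11.2/3.72) = 10.90 s.
Number of complete oscillations = ⌊550/10.90⌋ = ⌊50.45⌋ = 50.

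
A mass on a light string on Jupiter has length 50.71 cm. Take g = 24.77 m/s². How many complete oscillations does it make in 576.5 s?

T = 2π√(L/g) = 2π√(0.5071/24.77) = 0.89901 s.
Number of complete oscillations = ⌊576.5/0.89901⌋ = ⌊641.26⌋ = 641.

641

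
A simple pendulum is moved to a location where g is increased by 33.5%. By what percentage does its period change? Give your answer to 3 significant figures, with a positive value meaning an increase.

T ∝ 1/√g, so T'/T = 1/√(1.335) = 0.8655.
Percentage change in T = (0.8655 − 1) × 100% = -13.5%.

-13.5%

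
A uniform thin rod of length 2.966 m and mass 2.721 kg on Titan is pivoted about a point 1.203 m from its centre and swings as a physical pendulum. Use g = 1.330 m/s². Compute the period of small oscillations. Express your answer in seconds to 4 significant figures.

For a physical pendulum T = 2π√(I/(mgd)), with d = 1.2030 m from pivot to centre of mass.
I_cm = mL²/12 = 2.721 × 2.966²/12 = 1.9948 kg·m²; I = I_cm + md² = 1.9948 + 2.721 × 1.2030² = 5.9326 kg·m².
T = 2π√(5.9326/(2.721 × 1.330 × 1.2030)) = 7.335 s.

7.335 s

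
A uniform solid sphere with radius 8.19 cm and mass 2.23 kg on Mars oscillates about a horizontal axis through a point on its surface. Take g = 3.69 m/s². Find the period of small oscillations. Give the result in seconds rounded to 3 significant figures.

1.11 s

I_cm = (2/5)mr² = 0.005983 kg·m². The pivot is at distance d = 0.0819 m from the centre of mass.
By the parallel-axis theorem, I = I_cm + md² = 0.005983 + 0.01496 = 0.02094 kg·m².
T = 2π√(I/(mgd)) = 2π√(0.02094/(2.23 × 3.69 × 0.0819)) = 1.11 s.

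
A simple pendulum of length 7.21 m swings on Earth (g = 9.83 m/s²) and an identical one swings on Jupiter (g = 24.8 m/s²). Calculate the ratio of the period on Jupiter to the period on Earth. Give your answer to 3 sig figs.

T ∝ 1/√g, so T₂/T₁ = √(g₁/g₂) = √(9.83/24.8) = 0.630.

0.630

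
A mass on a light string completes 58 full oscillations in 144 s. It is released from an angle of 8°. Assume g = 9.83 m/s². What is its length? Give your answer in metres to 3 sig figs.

1.53 m

T = 144/58 = 2.483 s.
From T = 2π√(L/g), L = gT²/(4π²) = 9.83 × 2.483²/(4π²) = 1.53 m.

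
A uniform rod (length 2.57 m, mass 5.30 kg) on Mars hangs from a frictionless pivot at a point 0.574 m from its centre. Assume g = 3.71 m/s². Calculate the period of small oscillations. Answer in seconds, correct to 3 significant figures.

4.04 s

For a physical pendulum T = 2π√(I/(mgd)), with d = 0.5740 m from pivot to centre of mass.
I_cm = mL²/12 = 5.30 × 2.57²/12 = 2.917 kg·m²; I = I_cm + md² = 2.917 + 5.30 × 0.5740² = 4.663 kg·m².
T = 2π√(4.663/(5.30 × 3.71 × 0.5740)) = 4.04 s.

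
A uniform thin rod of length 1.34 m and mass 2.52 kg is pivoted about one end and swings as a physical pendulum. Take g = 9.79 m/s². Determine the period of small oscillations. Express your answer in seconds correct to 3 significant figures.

1.90 s

For a physical pendulum T = 2π√(I/(mgd)), with d = 0.6700 m from pivot to centre of mass.
I_cm = mL²/12 = 2.52 × 1.34²/12 = 0.3771 kg·m²; I = I_cm + md² = 0.3771 + 2.52 × 0.6700² = 1.508 kg·m².
T = 2π√(1.508/(2.52 × 9.79 × 0.6700)) = 1.90 s.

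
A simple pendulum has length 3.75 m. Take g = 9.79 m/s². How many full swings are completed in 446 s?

114

T = 2π√(L/g) = 2π√(3.75/9.79) = 3.889 s.
Number of complete oscillations = ⌊446/3.889⌋ = ⌊114.7⌋ = 114.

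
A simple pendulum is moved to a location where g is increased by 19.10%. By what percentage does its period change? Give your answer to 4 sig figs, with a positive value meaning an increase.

-8.369%

T ∝ 1/√g, so T'/T = 1/√(1.1910) = 0.91631.
Percentage change in T = (0.91631 − 1) × 100% = -8.369%.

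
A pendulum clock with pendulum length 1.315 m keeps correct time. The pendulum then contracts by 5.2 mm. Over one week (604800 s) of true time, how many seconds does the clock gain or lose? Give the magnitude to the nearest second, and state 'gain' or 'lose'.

gain 1199 s

T ∝ √L, so T'/T = √(1.30980/1.315) = 0.998021.
In 604800 s of true time the clock registers 604800/0.998021 = 605999.4 s, so it gains 1199 s.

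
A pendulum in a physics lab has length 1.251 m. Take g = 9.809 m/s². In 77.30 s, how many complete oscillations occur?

T = 2π√(L/g) = 2π√(1.251/9.809) = 2.2439 s.
Number of complete oscillations = ⌊77.30/2.2439⌋ = ⌊34.450⌋ = 34.

34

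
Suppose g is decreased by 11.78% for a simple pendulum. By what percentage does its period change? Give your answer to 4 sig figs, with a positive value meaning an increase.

T ∝ 1/√g, so T'/T = 1/√(0.88220) = 1.0647.
Percentage change in T = (1.0647 − 1) × 100% = 6.467%.

6.467%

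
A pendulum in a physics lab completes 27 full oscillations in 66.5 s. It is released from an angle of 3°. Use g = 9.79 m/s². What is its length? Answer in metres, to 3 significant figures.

1.50 m

T = 66.5/27 = 2.463 s.
From T = 2π√(L/g), L = gT²/(4π²) = 9.79 × 2.463²/(4π²) = 1.50 m.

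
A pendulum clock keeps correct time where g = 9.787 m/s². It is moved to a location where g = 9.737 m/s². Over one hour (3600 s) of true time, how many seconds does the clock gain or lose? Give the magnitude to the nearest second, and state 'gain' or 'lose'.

lose 9 s

The clock's period scales as T ∝ 1/√g, so T'/T = √(9.787/9.737) = 1.00256.
In 3600 s of true time the clock registers 3600/1.00256 = 3590.8 s, so it loses 9 s.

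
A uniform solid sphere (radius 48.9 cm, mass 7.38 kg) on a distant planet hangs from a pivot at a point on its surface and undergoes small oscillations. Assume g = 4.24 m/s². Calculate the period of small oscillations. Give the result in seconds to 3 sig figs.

I_cm = (2/5)mr² = 0.7059 kg·m². The pivot is at distance d = 0.489 m from the centre of mass.
By the parallel-axis theorem, I = I_cm + md² = 0.7059 + 1.765 = 2.471 kg·m².
T = 2π√(I/(mgd)) = 2π√(2.471/(7.38 × 4.24 × 0.489)) = 2.52 s.

2.52 s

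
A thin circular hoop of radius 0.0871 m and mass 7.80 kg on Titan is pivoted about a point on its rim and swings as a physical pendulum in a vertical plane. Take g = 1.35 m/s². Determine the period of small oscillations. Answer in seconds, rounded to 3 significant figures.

I_cm = mr² = 0.05917 kg·m². The pivot is at distance d = 0.0871 m from the centre of mass.
By the parallel-axis theorem, I = I_cm + md² = 0.05917 + 0.05917 = 0.1183 kg·m².
T = 2π√(I/(mgd)) = 2π√(0.1183/(7.80 × 1.35 × 0.0871)) = 2.26 s.

2.26 s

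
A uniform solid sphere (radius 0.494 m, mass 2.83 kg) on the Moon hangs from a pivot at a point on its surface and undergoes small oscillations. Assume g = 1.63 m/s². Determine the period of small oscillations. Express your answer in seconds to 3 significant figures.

4.09 s

I_cm = (2/5)mr² = 0.2762 kg·m². The pivot is at distance d = 0.494 m from the centre of mass.
By the parallel-axis theorem, I = I_cm + md² = 0.2762 + 0.6906 = 0.9669 kg·m².
T = 2π√(I/(mgd)) = 2π√(0.9669/(2.83 × 1.63 × 0.494)) = 4.09 s.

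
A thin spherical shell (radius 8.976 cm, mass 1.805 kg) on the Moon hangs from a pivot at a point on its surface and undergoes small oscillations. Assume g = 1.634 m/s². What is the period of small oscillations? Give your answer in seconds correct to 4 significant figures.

I_cm = (2/3)mr² = 0.0096951 kg·m². The pivot is at distance d = 0.08976 m from the centre of mass.
By the parallel-axis theorem, I = I_cm + md² = 0.0096951 + 0.014543 = 0.024238 kg·m².
T = 2π√(I/(mgd)) = 2π√(0.024238/(1.805 × 1.634 × 0.08976)) = 1.901 s.

1.901 s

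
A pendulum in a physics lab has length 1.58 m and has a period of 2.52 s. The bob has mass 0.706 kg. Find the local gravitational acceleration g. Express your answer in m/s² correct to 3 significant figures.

From T = 2π√(L/g), g = 4π²L/T² = 4π² × 1.58/2.520² = 9.82 m/s².

9.82 m/s²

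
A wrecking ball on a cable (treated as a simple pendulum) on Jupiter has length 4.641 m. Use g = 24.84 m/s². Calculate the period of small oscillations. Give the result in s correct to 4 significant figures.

2.716 s

T = 2π√(L/g) = 2π√(4.641/24.84) = 2π × 0.43225 = 2.716 s.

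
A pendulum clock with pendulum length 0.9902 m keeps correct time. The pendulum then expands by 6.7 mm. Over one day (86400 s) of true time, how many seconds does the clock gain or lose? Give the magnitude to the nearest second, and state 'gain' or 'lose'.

lose 291 s

T ∝ √L, so T'/T = √(0.99690/0.9902) = 1.00338.
In 86400 s of true time the clock registers 86400/1.00338 = 86109.2 s, so it loses 291 s.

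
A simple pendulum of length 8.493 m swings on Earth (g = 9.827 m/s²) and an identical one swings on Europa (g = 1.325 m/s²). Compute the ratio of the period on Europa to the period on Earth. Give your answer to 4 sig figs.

2.723

T ∝ 1/√g, so T₂/T₁ = √(g₁/g₂) = √(9.827/1.325) = 2.723.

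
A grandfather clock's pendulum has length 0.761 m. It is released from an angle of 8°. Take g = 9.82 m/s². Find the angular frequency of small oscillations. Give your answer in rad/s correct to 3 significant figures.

ω = √(g/L) = √(9.82/0.761) = 3.59 rad/s.

3.59 rad/s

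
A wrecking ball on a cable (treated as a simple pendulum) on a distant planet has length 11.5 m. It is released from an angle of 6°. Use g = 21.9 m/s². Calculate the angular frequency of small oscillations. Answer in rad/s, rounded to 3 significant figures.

1.38 rad/s

ω = √(g/L) = √(21.9/11.5) = 1.38 rad/s.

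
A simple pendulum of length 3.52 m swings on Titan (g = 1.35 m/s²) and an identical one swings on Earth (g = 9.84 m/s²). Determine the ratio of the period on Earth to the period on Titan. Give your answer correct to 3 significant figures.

T ∝ 1/√g, so T₂/T₁ = √(g₁/g₂) = √(1.35/9.84) = 0.370.

0.370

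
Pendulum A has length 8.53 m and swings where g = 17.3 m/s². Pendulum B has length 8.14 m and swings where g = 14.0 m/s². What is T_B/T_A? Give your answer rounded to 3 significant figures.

T = 2π√(L/g), so T_B/T_A = √((L_B/g_B)/(L_A/g_A)) = √((8.14/14.0)/(8.53/17.3)) = 1.09.

1.09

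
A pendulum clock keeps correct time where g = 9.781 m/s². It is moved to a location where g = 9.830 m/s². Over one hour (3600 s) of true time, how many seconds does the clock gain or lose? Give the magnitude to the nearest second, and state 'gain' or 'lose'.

gain 9 s

The clock's period scales as T ∝ 1/√g, so T'/T = √(9.781/9.830) = 0.997505.
In 3600 s of true time the clock registers 3600/0.997505 = 3609.0 s, so it gains 9 s.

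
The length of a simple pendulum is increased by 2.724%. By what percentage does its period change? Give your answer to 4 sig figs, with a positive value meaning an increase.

1.353%

T ∝ √L, so T'/T = √(1.0272) = 1.0135.
Percentage change in T = (1.0135 − 1) × 100% = 1.353%.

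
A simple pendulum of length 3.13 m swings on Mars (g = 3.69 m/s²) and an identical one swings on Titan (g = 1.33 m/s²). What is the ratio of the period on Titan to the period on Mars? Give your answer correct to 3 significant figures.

1.67

T ∝ 1/√g, so T₂/T₁ = √(g₁/g₂) = √(3.69/1.33) = 1.67.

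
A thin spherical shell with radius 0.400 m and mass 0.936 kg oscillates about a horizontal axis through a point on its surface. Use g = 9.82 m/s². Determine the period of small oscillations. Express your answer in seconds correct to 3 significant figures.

I_cm = (2/3)mr² = 0.09984 kg·m². The pivot is at distance d = 0.400 m from the centre of mass.
By the parallel-axis theorem, I = I_cm + md² = 0.09984 + 0.1498 = 0.2496 kg·m².
T = 2π√(I/(mgd)) = 2π√(0.2496/(0.936 × 9.82 × 0.400)) = 1.64 s.

1.64 s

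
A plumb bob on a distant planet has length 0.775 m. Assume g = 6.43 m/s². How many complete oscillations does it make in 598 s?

T = 2π√(L/g) = 2π√(0.775/6.43) = 2.181 s.
Number of complete oscillations = ⌊598/2.181⌋ = ⌊274.1⌋ = 274.

274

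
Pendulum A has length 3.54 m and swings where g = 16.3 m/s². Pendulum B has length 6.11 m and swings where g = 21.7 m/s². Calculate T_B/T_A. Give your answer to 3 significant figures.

T = 2π√(L/g), so T_B/T_A = √((L_B/g_B)/(L_A/g_A)) = √((6.11/21.7)/(3.54/16.3)) = 1.14.

1.14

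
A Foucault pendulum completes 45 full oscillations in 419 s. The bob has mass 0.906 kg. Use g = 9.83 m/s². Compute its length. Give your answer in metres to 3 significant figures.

21.6 m

T = 419/45 = 9.311 s.
From T = 2π√(L/g), L = gT²/(4π²) = 9.83 × 9.311²/(4π²) = 21.6 m.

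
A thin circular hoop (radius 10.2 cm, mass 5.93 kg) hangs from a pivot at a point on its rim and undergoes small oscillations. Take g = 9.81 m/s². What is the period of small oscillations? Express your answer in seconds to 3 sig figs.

I_cm = mr² = 0.06170 kg·m². The pivot is at distance d = 0.102 m from the centre of mass.
By the parallel-axis theorem, I = I_cm + md² = 0.06170 + 0.06170 = 0.1234 kg·m².
T = 2π√(I/(mgd)) = 2π√(0.1234/(5.93 × 9.81 × 0.102)) = 0.906 s.

0.906 s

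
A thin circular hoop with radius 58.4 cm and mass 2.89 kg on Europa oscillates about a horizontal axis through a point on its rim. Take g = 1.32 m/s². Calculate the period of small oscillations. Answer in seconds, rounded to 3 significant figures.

I_cm = mr² = 0.9857 kg·m². The pivot is at distance d = 0.584 m from the centre of mass.
By the parallel-axis theorem, I = I_cm + md² = 0.9857 + 0.9857 = 1.971 kg·m².
T = 2π√(I/(mgd)) = 2π√(1.971/(2.89 × 1.32 × 0.584)) = 5.91 s.

5.91 s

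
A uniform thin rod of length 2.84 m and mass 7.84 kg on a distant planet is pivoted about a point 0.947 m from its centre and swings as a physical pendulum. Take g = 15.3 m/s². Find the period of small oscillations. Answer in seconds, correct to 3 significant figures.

2.07 s

For a physical pendulum T = 2π√(I/(mgd)), with d = 0.9470 m from pivot to centre of mass.
I_cm = mL²/12 = 7.84 × 2.84²/12 = 5.270 kg·m²; I = I_cm + md² = 5.270 + 7.84 × 0.9470² = 12.30 kg·m².
T = 2π√(12.30/(7.84 × 15.3 × 0.9470)) = 2.07 s.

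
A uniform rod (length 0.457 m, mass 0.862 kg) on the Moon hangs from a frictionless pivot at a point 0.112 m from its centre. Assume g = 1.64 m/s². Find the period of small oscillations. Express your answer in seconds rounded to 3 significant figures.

For a physical pendulum T = 2π√(I/(mgd)), with d = 0.1120 m from pivot to centre of mass.
I_cm = mL²/12 = 0.862 × 0.457²/12 = 0.01500 kg·m²; I = I_cm + md² = 0.01500 + 0.862 × 0.1120² = 0.02582 kg·m².
T = 2π√(0.02582/(0.862 × 1.64 × 0.1120)) = 2.54 s.

2.54 s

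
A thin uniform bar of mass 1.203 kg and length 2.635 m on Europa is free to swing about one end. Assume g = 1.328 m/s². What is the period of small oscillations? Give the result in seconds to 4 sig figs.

7.226 s

For a physical pendulum T = 2π√(I/(mgd)), with d = 1.3175 m from pivot to centre of mass.
I_cm = mL²/12 = 1.203 × 2.635²/12 = 0.69606 kg·m²; I = I_cm + md² = 0.69606 + 1.203 × 1.3175² = 2.7842 kg·m².
T = 2π√(2.7842/(1.203 × 1.328 × 1.3175)) = 7.226 s.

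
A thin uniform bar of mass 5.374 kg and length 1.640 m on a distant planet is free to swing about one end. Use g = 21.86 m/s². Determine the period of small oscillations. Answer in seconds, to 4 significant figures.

1.405 s

For a physical pendulum T = 2π√(I/(mgd)), with d = 0.82000 m from pivot to centre of mass.
I_cm = mL²/12 = 5.374 × 1.640²/12 = 1.2045 kg·m²; I = I_cm + md² = 1.2045 + 5.374 × 0.82000² = 4.8180 kg·m².
T = 2π√(4.8180/(5.374 × 21.86 × 0.82000)) = 1.405 s.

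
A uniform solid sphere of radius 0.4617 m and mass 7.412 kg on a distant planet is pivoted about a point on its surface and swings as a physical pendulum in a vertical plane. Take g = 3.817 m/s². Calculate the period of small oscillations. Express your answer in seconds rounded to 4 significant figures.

I_cm = (2/5)mr² = 0.63200 kg·m². The pivot is at distance d = 0.4617 m from the centre of mass.
By the parallel-axis theorem, I = I_cm + md² = 0.63200 + 1.5800 = 2.2120 kg·m².
T = 2π√(I/(mgd)) = 2π√(2.2120/(7.412 × 3.817 × 0.4617)) = 2.586 s.

2.586 s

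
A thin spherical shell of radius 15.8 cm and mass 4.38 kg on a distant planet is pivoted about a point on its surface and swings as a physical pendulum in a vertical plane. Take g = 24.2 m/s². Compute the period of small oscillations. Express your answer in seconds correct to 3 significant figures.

0.655 s

I_cm = (2/3)mr² = 0.07289 kg·m². The pivot is at distance d = 0.158 m from the centre of mass.
By the parallel-axis theorem, I = I_cm + md² = 0.07289 + 0.1093 = 0.1822 kg·m².
T = 2π√(I/(mgd)) = 2π√(0.1822/(4.38 × 24.2 × 0.158)) = 0.655 s.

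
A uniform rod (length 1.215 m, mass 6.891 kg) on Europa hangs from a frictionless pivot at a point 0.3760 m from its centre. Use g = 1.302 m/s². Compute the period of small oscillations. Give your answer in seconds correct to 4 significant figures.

For a physical pendulum T = 2π√(I/(mgd)), with d = 0.37600 m from pivot to centre of mass.
I_cm = mL²/12 = 6.891 × 1.215²/12 = 0.84772 kg·m²; I = I_cm + md² = 0.84772 + 6.891 × 0.37600² = 1.8219 kg·m².
T = 2π√(1.8219/(6.891 × 1.302 × 0.37600)) = 4.617 s.

4.617 s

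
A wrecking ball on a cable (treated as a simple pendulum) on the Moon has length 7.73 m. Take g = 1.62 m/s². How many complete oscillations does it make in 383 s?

27

T = 2π√(L/g) = 2π√(7.73/1.62) = 13.72 s.
Number of complete oscillations = ⌊383/13.72⌋ = ⌊27.91⌋ = 27.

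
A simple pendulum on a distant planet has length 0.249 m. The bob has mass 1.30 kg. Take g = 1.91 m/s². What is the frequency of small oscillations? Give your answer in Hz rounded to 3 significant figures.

0.441 Hz

T = 2π√(L/g) = 2π√(0.249/1.91) = 2.269 s, so f = 1/T = 0.441 Hz.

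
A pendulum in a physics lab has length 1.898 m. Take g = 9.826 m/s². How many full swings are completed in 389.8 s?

141

T = 2π√(L/g) = 2π√(1.898/9.826) = 2.7615 s.
Number of complete oscillations = ⌊389.8/2.7615⌋ = ⌊141.16⌋ = 141.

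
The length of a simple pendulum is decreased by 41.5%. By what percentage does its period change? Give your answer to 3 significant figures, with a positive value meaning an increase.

T ∝ √L, so T'/T = √(0.5850) = 0.7649.
Percentage change in T = (0.7649 − 1) × 100% = -23.5%.

-23.5%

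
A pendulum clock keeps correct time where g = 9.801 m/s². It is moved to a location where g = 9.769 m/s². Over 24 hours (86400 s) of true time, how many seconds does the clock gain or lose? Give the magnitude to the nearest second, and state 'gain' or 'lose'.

The clock's period scales as T ∝ 1/√g, so T'/T = √(9.801/9.769) = 1.00164.
In 86400 s of true time the clock registers 86400/1.00164 = 86258.8 s, so it loses 141 s.

lose 141 s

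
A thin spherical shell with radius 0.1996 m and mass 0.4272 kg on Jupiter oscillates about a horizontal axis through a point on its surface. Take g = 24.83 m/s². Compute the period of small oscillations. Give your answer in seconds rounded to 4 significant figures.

I_cm = (2/3)mr² = 0.011346 kg·m². The pivot is at distance d = 0.1996 m from the centre of mass.
By the parallel-axis theorem, I = I_cm + md² = 0.011346 + 0.017020 = 0.028366 kg·m².
T = 2π√(I/(mgd)) = 2π√(0.028366/(0.4272 × 24.83 × 0.1996)) = 0.7273 s.

0.7273 s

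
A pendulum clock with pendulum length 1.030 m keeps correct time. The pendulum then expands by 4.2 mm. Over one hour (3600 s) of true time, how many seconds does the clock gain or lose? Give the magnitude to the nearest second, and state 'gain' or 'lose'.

T ∝ √L, so T'/T = √(1.03420/1.030) = 1.00204.
In 3600 s of true time the clock registers 3600/1.00204 = 3592.7 s, so it loses 7 s.

lose 7 s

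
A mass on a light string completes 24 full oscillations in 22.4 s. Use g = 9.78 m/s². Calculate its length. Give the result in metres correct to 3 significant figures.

0.216 m

T = 22.4/24 = 0.9333 s.
From T = 2π√(L/g), L = gT²/(4π²) = 9.78 × 0.9333²/(4π²) = 0.216 m.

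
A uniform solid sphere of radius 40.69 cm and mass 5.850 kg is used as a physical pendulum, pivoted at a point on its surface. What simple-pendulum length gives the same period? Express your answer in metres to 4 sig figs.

The equivalent simple-pendulum length is L_eq = I/(md), where I is about the pivot and d = 0.40690 m.
I_cm = (2/5)mR² = 0.38743 kg·m², so I = I_cm + md² = 0.38743 + 0.96857 = 1.3560 kg·m².
L_eq = 1.3560/(5.850 × 0.40690) = 0.5697 m.

0.5697 m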